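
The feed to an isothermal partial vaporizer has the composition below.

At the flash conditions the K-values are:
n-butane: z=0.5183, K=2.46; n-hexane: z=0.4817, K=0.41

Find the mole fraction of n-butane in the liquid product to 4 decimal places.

Material balance + equilibrium reduce to Σ zᵢ(Kᵢ−1)/(1+ψ(Kᵢ−1)) = 0.
g(0) = ΣzᵢKᵢ − 1 = 0.4725 and g(1) = 1 − Σzᵢ/Kᵢ = -0.3856, so a root lies in (0, 1).
Binary case is linear: z₁(K₁−1)(1+ψ(K₂−1)) + z₂(K₂−1)(1+ψ(K₁−1)) = 0
⇒ ψ = [z₁(K₁−1)+z₂(K₂−1)] / [−(K₁−1)(K₂−1)] = 0.47251/0.86140 = 0.5485
Compositions from xᵢ = zᵢ/(1+ψ(Kᵢ−1)), yᵢ = Kᵢxᵢ:
  n-butane: x = 0.2878, y = 0.7080
  n-hexane: x = 0.7122, y = 0.2920

x_n-butane = 0.2878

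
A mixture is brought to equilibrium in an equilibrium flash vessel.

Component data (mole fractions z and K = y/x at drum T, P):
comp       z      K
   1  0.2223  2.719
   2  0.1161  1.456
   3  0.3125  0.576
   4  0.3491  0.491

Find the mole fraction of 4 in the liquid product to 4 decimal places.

x_4 = 0.3849

Newton iteration, β⁰ = 0.53:
  β = 0.5300: g = -0.17165, g' = -0.4586 → β = 0.1557
  β = 0.1557: g = 0.01602, g' = -0.6009 → β = 0.1824
  β = 0.1824: g = 0.00032, g' = -0.5772 → β = 0.1829
Converged at β = 0.1829.
Compositions from xᵢ = zᵢ/(1+β(Kᵢ−1)), yᵢ = Kᵢxᵢ:
  1: x = 0.1691, y = 0.4598
  2: x = 0.1072, y = 0.1560
  3: x = 0.3388, y = 0.1951
  4: x = 0.3849, y = 0.1890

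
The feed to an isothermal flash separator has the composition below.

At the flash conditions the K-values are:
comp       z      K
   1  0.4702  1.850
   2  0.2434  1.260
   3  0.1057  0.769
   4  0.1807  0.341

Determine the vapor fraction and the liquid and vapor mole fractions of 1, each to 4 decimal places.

ψ = 0.8170, x_1 = 0.2775, y_1 = 0.5134

Iterate (Newton) starting at ψ = 0.5:
  ψ = 0.5000: g = 0.13127, g' = -0.3619 → ψ = 0.8627
  ψ = 0.8627: g = -0.02419, g' = -0.5543 → ψ = 0.8190
  ψ = 0.8190: g = -0.00104, g' = -0.5083 → ψ = 0.8170
Converged at ψ = 0.8170.
Compositions from xᵢ = zᵢ/(1+ψ(Kᵢ−1)), yᵢ = Kᵢxᵢ:
  1: x = 0.2775, y = 0.5134
  2: x = 0.2008, y = 0.2530
  3: x = 0.1303, y = 0.1002
  4: x = 0.3915, y = 0.1335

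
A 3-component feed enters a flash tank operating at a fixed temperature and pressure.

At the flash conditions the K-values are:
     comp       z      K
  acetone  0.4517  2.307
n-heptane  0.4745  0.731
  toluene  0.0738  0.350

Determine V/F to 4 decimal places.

Material balance + equilibrium reduce to Σ zᵢ(Kᵢ−1)/(1+V/F(Kᵢ−1)) = 0.
Check two-phase: ΣzᵢKᵢ = 1.4148 > 1 and Σzᵢ/Kᵢ = 1.0558 > 1, so g(0) = 0.4148 > 0 and g(1) = -0.0558 < 0.
Newton iteration, V/F⁰ = 0.48:
  V/F = 0.4800: g = 0.14649, g' = -0.4025 → V/F = 0.8439
  V/F = 0.8439: g = 0.00933, g' = -0.3849 → V/F = 0.8682
  V/F = 0.8682: g = -0.00008, g' = -0.3920 → V/F = 0.8680
Converged at V/F = 0.8680.

V/F = 0.8680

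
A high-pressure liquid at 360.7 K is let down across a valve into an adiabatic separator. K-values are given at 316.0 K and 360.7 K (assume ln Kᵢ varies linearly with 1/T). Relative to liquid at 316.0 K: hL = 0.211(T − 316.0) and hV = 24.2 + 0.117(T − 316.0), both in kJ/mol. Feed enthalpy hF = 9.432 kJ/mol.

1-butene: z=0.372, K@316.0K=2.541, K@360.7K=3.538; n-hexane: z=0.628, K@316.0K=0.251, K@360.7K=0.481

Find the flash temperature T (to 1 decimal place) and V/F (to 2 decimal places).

T = 335.1 K, V/F = 0.24

Adiabatic flash: solve Rachford–Rice at each trial T, then check hF = ψ·hV(T) + (1−ψ)·hL(T).
  T = 316.0 K: K = (2.541, 0.251), RR gives ψ = 0.089, H_out = 2.157 kJ/mol
  T = 360.7 K: K = (3.538, 0.481), RR gives ψ = 0.469, H_out = 18.817 kJ/mol
  T = 338.4 K: K = (3.032, 0.355), RR gives ψ = 0.268, H_out = 10.647 kJ/mol
  T = 327.2 K: K = (2.784, 0.300), RR gives ψ = 0.180, H_out = 6.524 kJ/mol
  T = 332.8 K: K = (2.908, 0.327), RR gives ψ = 0.224, H_out = 8.605 kJ/mol
  T = 335.6 K: K = (2.970, 0.341), RR gives ψ = 0.246, H_out = 9.630 kJ/mol
  T = 334.2 K: K = (2.939, 0.334), RR gives ψ = 0.235, H_out = 9.118 kJ/mol
Linear interpolation between T = 334.2 (H_out = 9.118) and T = 335.6 (H_out = 9.630) on hF = 9.432 gives T ≈ 335.1 K, at which ψ = 0.24.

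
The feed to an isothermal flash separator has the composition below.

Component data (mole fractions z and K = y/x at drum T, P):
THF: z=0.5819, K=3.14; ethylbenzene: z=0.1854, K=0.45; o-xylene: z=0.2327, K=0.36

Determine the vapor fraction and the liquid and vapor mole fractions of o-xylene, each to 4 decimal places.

ψ = 0.7698, x_o-xylene = 0.4587, y_o-xylene = 0.1651

Rachford–Rice: g(ψ) = Σ zᵢ(Kᵢ−1)/(1+ψ(Kᵢ−1)) = 0.
Feasibility: ΣzᵢKᵢ = 1.9944, Σzᵢ/Kᵢ = 1.2437 — both > 1, two phases present.
Newton iteration, ψ⁰ = 0.56:
  ψ = 0.5600: g = 0.18697, g' = -0.9001 → ψ = 0.7677
  ψ = 0.7677: g = 0.00188, g' = -0.9179 → ψ = 0.7698
Converged at ψ = 0.7698.
Compositions from xᵢ = zᵢ/(1+ψ(Kᵢ−1)), yᵢ = Kᵢxᵢ:
  THF: x = 0.2198, y = 0.6902
  ethylbenzene: x = 0.3215, y = 0.1447
  o-xylene: x = 0.4587, y = 0.1651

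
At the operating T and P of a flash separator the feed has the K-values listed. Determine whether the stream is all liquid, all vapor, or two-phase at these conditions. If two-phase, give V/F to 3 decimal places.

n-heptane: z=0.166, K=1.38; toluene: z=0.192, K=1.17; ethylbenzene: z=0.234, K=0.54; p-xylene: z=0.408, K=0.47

all liquid

ΣzᵢKᵢ = 0.772; Σzᵢ/Kᵢ = 1.586.
Since ΣzᵢKᵢ < 1 the mixture is below its bubble point — single liquid phase.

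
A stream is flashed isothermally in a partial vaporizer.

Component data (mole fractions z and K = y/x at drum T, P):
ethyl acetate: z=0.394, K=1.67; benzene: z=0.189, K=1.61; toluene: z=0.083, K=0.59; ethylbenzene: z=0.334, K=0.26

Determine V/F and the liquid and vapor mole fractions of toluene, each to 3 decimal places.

V/F = 0.218, x_toluene = 0.091, y_toluene = 0.054

Rachford–Rice: g(V/F) = Σ zᵢ(Kᵢ−1)/(1+V/F(Kᵢ−1)) = 0.
g(0) = ΣzᵢKᵢ − 1 = 0.098 and g(1) = 1 − Σzᵢ/Kᵢ = -0.779, so a root lies in (0, 1).
Newton iteration, V/F⁰ = 0.5:
  V/F = 0.500: g = -0.1490, g' = -0.623 → V/F = 0.261
  V/F = 0.261: g = -0.0203, g' = -0.479 → V/F = 0.219
  V/F = 0.219: g = -0.0003, g' = -0.466 → V/F = 0.218
Converged at V/F = 0.218.
Compositions from xᵢ = zᵢ/(1+V/F(Kᵢ−1)), yᵢ = Kᵢxᵢ:
  ethyl acetate: x = 0.344, y = 0.574
  benzene: x = 0.167, y = 0.269
  toluene: x = 0.091, y = 0.054
  ethylbenzene: x = 0.398, y = 0.104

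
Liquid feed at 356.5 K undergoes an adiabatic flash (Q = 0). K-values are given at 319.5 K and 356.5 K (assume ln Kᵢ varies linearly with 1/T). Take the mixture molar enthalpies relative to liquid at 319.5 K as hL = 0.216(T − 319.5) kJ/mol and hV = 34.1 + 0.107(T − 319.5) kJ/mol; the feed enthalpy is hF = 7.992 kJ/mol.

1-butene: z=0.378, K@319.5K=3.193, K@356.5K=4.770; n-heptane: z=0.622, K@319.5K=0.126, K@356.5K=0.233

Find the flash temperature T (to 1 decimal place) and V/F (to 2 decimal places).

T = 327.0 K, V/F = 0.19

Adiabatic flash: solve Rachford–Rice at each trial T, then check hF = ψ·hV(T) + (1−ψ)·hL(T).
  T = 319.5 K: K = (3.193, 0.126), RR gives ψ = 0.149, H_out = 5.076 kJ/mol
  T = 356.5 K: K = (4.770, 0.233), RR gives ψ = 0.328, H_out = 17.849 kJ/mol
  T = 338.0 K: K = (3.946, 0.174), RR gives ψ = 0.247, H_out = 11.908 kJ/mol
  T = 328.8 K: K = (3.562, 0.149), RR gives ψ = 0.201, H_out = 8.672 kJ/mol
  T = 324.1 K: K = (3.373, 0.137), RR gives ψ = 0.176, H_out = 6.905 kJ/mol
  T = 326.5 K: K = (3.469, 0.143), RR gives ψ = 0.189, H_out = 7.819 kJ/mol
Linear interpolation between T = 326.5 (H_out = 7.819) and T = 328.8 (H_out = 8.672) on hF = 7.992 gives T ≈ 327.0 K, at which ψ = 0.19.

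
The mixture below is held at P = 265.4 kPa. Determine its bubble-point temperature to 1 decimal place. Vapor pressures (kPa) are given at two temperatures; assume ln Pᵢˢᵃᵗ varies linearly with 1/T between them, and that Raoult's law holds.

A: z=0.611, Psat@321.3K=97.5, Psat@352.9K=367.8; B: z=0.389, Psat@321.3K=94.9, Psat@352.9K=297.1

T = 346.2 K

Bubble-point temperature: ΣzᵢPᵢˢᵃᵗ(T) = P. Interpolate ln Pᵢˢᵃᵗ = aᵢ + bᵢ/T.
  T = 321.3 K: ΣzᵢPᵢˢᵃᵗ = 96.49 kPa
  T = 352.9 K: ΣzᵢPᵢˢᵃᵗ = 340.30 kPa
  T = 337.1 K: ΣzᵢPᵢˢᵃᵗ = 186.45 kPa
  T = 345.0 K: ΣzᵢPᵢˢᵃᵗ = 253.57 kPa
  T = 348.9 K: ΣzᵢPᵢˢᵃᵗ = 293.68 kPa
  T = 346.9 K: ΣzᵢPᵢˢᵃᵗ = 272.49 kPa
Interpolating between 345.0 K and 346.9 K gives T ≈ 346.2 K.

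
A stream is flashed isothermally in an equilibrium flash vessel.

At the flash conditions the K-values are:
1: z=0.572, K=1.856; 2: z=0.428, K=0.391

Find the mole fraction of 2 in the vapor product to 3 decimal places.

y_2 = 0.228

Material balance + equilibrium reduce to Σ zᵢ(Kᵢ−1)/(1+V/F(Kᵢ−1)) = 0.
Check two-phase: ΣzᵢKᵢ = 1.229 > 1 and Σzᵢ/Kᵢ = 1.403 > 1, so g(0) = 0.229 > 0 and g(1) = -0.403 < 0.
Binary case is linear: z₁(K₁−1)(1+V/F(K₂−1)) + z₂(K₂−1)(1+V/F(K₁−1)) = 0
⇒ V/F = [z₁(K₁−1)+z₂(K₂−1)] / [−(K₁−1)(K₂−1)] = 0.2290/0.5213 = 0.439
Compositions from xᵢ = zᵢ/(1+V/F(Kᵢ−1)), yᵢ = Kᵢxᵢ:
  1: x = 0.416, y = 0.772
  2: x = 0.584, y = 0.228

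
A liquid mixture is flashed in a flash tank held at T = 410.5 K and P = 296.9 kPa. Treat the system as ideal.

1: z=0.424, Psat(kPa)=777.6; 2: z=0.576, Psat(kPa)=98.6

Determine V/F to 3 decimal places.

V/F = 0.279

Raoult's law: Kᵢ = Pᵢˢᵃᵗ/P = Pᵢˢᵃᵗ/296.9.
  K_1 = 777.6/296.9 = 2.61906, K_2 = 98.6/296.9 = 0.33210
Newton iteration, V/F⁰ = 0.61:
  V/F = 0.610: g = -0.3038, g' = -1.013 → V/F = 0.310
  V/F = 0.310: g = -0.0282, g' = -0.901 → V/F = 0.279
Converged at V/F = 0.279.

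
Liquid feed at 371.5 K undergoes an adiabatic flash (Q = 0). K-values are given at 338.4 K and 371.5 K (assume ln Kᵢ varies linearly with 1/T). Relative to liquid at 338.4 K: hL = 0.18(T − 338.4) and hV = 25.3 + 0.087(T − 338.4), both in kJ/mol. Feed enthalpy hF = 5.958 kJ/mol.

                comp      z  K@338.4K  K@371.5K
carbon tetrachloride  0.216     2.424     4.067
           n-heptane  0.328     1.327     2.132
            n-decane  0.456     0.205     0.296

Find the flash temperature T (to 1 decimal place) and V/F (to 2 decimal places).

Adiabatic flash: solve Rachford–Rice at each trial T, then check hF = ψ·hV(T) + (1−ψ)·hL(T).
  T = 338.4 K: K = (2.424, 1.327, 0.205), RR gives ψ = 0.071, H_out = 1.795 kJ/mol
  T = 371.5 K: K = (4.067, 2.132, 0.296), RR gives ψ = 0.503, H_out = 17.138 kJ/mol
  T = 354.9 K: K = (3.175, 1.699, 0.248), RR gives ψ = 0.335, H_out = 10.920 kJ/mol
  T = 346.6 K: K = (2.781, 1.505, 0.226), RR gives ψ = 0.220, H_out = 6.878 kJ/mol
  T = 342.5 K: K = (2.599, 1.414, 0.215), RR gives ψ = 0.151, H_out = 4.506 kJ/mol
  T = 344.6 K: K = (2.691, 1.460, 0.221), RR gives ψ = 0.188, H_out = 5.758 kJ/mol
  T = 345.6 K: K = (2.736, 1.483, 0.223), RR gives ψ = 0.204, H_out = 6.326 kJ/mol
  T = 345.1 K: K = (2.713, 1.471, 0.222), RR gives ψ = 0.196, H_out = 6.044 kJ/mol
Linear interpolation between T = 344.6 (H_out = 5.758) and T = 345.1 (H_out = 6.044) on hF = 5.958 gives T ≈ 344.9 K, at which ψ = 0.19.

T = 344.9 K, V/F = 0.19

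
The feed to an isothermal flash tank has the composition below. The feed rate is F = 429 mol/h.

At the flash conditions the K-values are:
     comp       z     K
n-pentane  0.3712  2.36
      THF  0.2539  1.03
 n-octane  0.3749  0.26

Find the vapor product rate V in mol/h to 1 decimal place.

Iterate (Newton) starting at ψ = 0.36:
  ψ = 0.3600: g = -0.03173, g' = -0.6911 → ψ = 0.3141
  ψ = 0.3141: g = -0.00015, g' = -0.6858 → ψ = 0.3139
Converged at ψ = 0.3139.
Then V = ψ·F = 0.3139·429 = 134.6 mol/h and L = F − V = 294.4 mol/h.

V = 134.6 mol/h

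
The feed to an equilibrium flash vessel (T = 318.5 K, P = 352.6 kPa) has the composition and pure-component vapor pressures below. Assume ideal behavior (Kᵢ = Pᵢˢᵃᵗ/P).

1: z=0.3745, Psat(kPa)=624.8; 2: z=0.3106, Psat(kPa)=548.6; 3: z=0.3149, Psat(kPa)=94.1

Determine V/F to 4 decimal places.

Raoult's law: Kᵢ = Pᵢˢᵃᵗ/P = Pᵢˢᵃᵗ/352.6.
  K_1 = 624.8/352.6 = 1.771980, K_2 = 548.6/352.6 = 1.555871, K_3 = 94.1/352.6 = 0.266875
Newton iteration, V/F⁰ = 0.5:
  V/F = 0.5000: g = -0.02076, g' = -0.5968 → V/F = 0.4652
  V/F = 0.4652: g = -0.00046, g' = -0.5712 → V/F = 0.4644
Converged at V/F = 0.4644.

V/F = 0.4644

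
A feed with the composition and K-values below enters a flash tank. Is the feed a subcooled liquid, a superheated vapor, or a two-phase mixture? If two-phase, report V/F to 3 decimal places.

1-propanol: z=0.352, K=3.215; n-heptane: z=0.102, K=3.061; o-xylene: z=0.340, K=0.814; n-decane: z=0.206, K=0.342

two-phase, V/F = 0.800

ΣzᵢKᵢ = 1.791; Σzᵢ/Kᵢ = 1.163.
Both exceed 1, so a two-phase solution exists.
Let ψ = V/F and solve Σ zᵢ(Kᵢ−1)/(1+ψ(Kᵢ−1)) = 0.
Newton iteration, ψ⁰ = 0.5:
  ψ = 0.500: g = 0.2018, g' = -0.706 → ψ = 0.786
  ψ = 0.786: g = 0.0101, g' = -0.692 → ψ = 0.800
Converged at ψ = 0.800.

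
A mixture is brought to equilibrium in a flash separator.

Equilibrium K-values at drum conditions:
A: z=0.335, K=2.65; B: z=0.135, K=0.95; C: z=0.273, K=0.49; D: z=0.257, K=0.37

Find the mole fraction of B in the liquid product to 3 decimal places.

x_B = 0.137

Rachford–Rice: g(ψ) = Σ zᵢ(Kᵢ−1)/(1+ψ(Kᵢ−1)) = 0.
Check two-phase: ΣzᵢKᵢ = 1.245 > 1 and Σzᵢ/Kᵢ = 1.520 > 1, so g(0) = 0.245 > 0 and g(1) = -0.520 < 0.
Newton iteration, ψ⁰ = 0.63:
  ψ = 0.630: g = -0.2096, g' = -0.654 → ψ = 0.310
  ψ = 0.310: g = -0.0075, g' = -0.657 → ψ = 0.298
Converged at ψ = 0.298.
Compositions from xᵢ = zᵢ/(1+ψ(Kᵢ−1)), yᵢ = Kᵢxᵢ:
  A: x = 0.225, y = 0.595
  B: x = 0.137, y = 0.130
  C: x = 0.322, y = 0.158
  D: x = 0.316, y = 0.117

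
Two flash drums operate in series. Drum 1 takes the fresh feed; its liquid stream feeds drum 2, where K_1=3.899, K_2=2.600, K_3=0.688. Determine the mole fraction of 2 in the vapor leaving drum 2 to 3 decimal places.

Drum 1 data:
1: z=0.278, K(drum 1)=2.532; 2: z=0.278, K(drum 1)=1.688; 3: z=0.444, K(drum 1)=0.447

y_2 (drum 2) = 0.229

Drum 1:
Material balance + equilibrium reduce to Σ zᵢ(Kᵢ−1)/(1+ψ₁(Kᵢ−1)) = 0.
g(0) = ΣzᵢKᵢ − 1 = 0.372 and g(1) = 1 − Σzᵢ/Kᵢ = -0.268, so a root lies in (0, 1).
Iterate (Newton) starting at ψ₁ = 0.57:
  ψ₁ = 0.570: g = 0.0062, g' = -0.543 → ψ₁ = 0.581
Converged at ψ₁ = 0.581.
Drum-1 compositions:
  1: x = 0.147, y = 0.372
  2: x = 0.199, y = 0.335
  3: x = 0.654, y = 0.293
Drum-2 feed = drum-1 liquid: z₂ = (0.1470, 0.1986, 0.6544).
Drum 2:
Rachford–Rice: g(ψ₂) = Σ zᵢ(Kᵢ−1)/(1+ψ₂(Kᵢ−1)) = 0.
Feasibility: ΣzᵢKᵢ = 1.540, Σzᵢ/Kᵢ = 1.065 — both > 1, two phases present.
Newton–Raphson from ψ₂ = 0.5:
  ψ₂ = 0.500: g = 0.1086, g' = -0.452 → ψ₂ = 0.740
  ψ₂ = 0.740: g = 0.0155, g' = -0.339 → ψ₂ = 0.786
  ψ₂ = 0.786: g = 0.0003, g' = -0.327 → ψ₂ = 0.787
Converged at ψ₂ = 0.787.
  1: x = 0.045, y = 0.175
  2: x = 0.088, y = 0.229
  3: x = 0.867, y = 0.597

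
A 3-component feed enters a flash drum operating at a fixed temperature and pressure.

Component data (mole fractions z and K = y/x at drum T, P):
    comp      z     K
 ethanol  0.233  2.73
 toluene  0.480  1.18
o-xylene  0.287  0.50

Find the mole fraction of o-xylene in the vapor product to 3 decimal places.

Material balance + equilibrium reduce to Σ zᵢ(Kᵢ−1)/(1+ψ(Kᵢ−1)) = 0.
Check two-phase: ΣzᵢKᵢ = 1.346 > 1 and Σzᵢ/Kᵢ = 1.066 > 1, so g(0) = 0.346 > 0 and g(1) = -0.066 < 0.
Iterate (Newton) starting at ψ = 0.5:
  ψ = 0.500: g = 0.1041, g' = -0.341 → ψ = 0.805
  ψ = 0.805: g = 0.0037, g' = -0.335 → ψ = 0.816
Converged at ψ = 0.816.
Compositions from xᵢ = zᵢ/(1+ψ(Kᵢ−1)), yᵢ = Kᵢxᵢ:
  ethanol: x = 0.097, y = 0.264
  toluene: x = 0.419, y = 0.494
  o-xylene: x = 0.485, y = 0.242

y_o-xylene = 0.242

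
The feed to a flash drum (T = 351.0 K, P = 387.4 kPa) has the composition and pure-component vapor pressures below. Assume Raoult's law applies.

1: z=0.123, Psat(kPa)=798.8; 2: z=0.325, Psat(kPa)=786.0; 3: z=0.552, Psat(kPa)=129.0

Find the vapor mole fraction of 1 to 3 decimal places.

Raoult's law: Kᵢ = Pᵢˢᵃᵗ/P = Pᵢˢᵃᵗ/387.4.
  K_1 = 798.8/387.4 = 2.06195, K_2 = 786.0/387.4 = 2.02891, K_3 = 129.0/387.4 = 0.33299
Rachford–Rice: g(ψ) = Σ zᵢ(Kᵢ−1)/(1+ψ(Kᵢ−1)) = 0.
g(0) = ΣzᵢKᵢ − 1 = 0.097 and g(1) = 1 − Σzᵢ/Kᵢ = -0.878, so a root lies in (0, 1).
Newton–Raphson from ψ = 0.5:
  ψ = 0.500: g = -0.2463, g' = -0.762 → ψ = 0.177
  ψ = 0.177: g = -0.0245, g' = -0.660 → ψ = 0.140
Converged at ψ = 0.140.
Compositions from xᵢ = zᵢ/(1+ψ(Kᵢ−1)), yᵢ = Kᵢxᵢ:
  1: x = 0.107, y = 0.221
  2: x = 0.284, y = 0.576
  3: x = 0.609, y = 0.203

y_1 = 0.221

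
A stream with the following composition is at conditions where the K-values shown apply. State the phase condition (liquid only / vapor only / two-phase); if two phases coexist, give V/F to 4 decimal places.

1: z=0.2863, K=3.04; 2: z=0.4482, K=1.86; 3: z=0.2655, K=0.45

ΣzᵢKᵢ = 1.8235; Σzᵢ/Kᵢ = 0.9251.
Since Σzᵢ/Kᵢ < 1 the mixture is above its dew point — single vapor phase.

vapor only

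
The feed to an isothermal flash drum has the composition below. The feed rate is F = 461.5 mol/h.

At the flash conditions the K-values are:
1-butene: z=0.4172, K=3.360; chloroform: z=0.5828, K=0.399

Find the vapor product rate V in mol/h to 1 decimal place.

V = 206.4 mol/h

Binary case is linear: z₁(K₁−1)(1+ψ(K₂−1)) + z₂(K₂−1)(1+ψ(K₁−1)) = 0
⇒ ψ = [z₁(K₁−1)+z₂(K₂−1)] / [−(K₁−1)(K₂−1)] = 0.63433/1.41836 = 0.4472
Then V = ψ·F = 0.4472·461.5 = 206.4 mol/h and L = F − V = 255.1 mol/h.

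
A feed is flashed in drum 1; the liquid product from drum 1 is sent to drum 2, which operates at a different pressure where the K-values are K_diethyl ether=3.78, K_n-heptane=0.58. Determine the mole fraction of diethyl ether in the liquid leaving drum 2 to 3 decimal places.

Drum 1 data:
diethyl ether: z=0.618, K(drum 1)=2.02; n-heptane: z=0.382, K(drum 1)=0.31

Drum 1:
Let ψ₁ = V/F and solve Σ zᵢ(Kᵢ−1)/(1+ψ₁(Kᵢ−1)) = 0.
Feasibility: ΣzᵢKᵢ = 1.367, Σzᵢ/Kᵢ = 1.538 — both > 1, two phases present.
Binary case is linear: z₁(K₁−1)(1+ψ₁(K₂−1)) + z₂(K₂−1)(1+ψ₁(K₁−1)) = 0
⇒ ψ₁ = [z₁(K₁−1)+z₂(K₂−1)] / [−(K₁−1)(K₂−1)] = 0.3668/0.7038 = 0.521
Drum-1 compositions:
  diethyl ether: x = 0.404, y = 0.815
  n-heptane: x = 0.596, y = 0.185
Drum-2 feed = drum-1 liquid: z₂ = (0.4035, 0.5965).
Drum 2:
Let ψ₂ = V/F and solve Σ zᵢ(Kᵢ−1)/(1+ψ₂(Kᵢ−1)) = 0.
Check two-phase: ΣzᵢKᵢ = 1.871 > 1 and Σzᵢ/Kᵢ = 1.135 > 1, so g(0) = 0.871 > 0 and g(1) = -0.135 < 0.
Iterate (Newton) starting at ψ₂ = 0.55:
  ψ₂ = 0.550: g = 0.1178, g' = -0.666 → ψ₂ = 0.727
  ψ₂ = 0.727: g = 0.0107, g' = -0.560 → ψ₂ = 0.746
Converged at ψ₂ = 0.746.
  diethyl ether: x = 0.131, y = 0.496
  n-heptane: x = 0.869, y = 0.504

x_diethyl ether (drum 2) = 0.131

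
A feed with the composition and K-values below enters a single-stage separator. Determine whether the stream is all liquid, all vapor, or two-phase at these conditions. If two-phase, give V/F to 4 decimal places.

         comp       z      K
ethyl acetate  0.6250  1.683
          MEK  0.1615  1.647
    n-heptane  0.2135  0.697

ΣzᵢKᵢ = 1.4667; Σzᵢ/Kᵢ = 0.7757.
Since Σzᵢ/Kᵢ < 1 the mixture is above its dew point — single vapor phase.

all vapor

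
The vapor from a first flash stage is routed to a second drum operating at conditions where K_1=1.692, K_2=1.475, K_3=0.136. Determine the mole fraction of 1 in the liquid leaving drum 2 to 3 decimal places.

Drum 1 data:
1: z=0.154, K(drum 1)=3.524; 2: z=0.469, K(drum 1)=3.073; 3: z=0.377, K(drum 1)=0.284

x_1 (drum 2) = 0.146

Drum 1:
Rachford–Rice: g(ψ₁) = Σ zᵢ(Kᵢ−1)/(1+ψ₁(Kᵢ−1)) = 0.
g(0) = ΣzᵢKᵢ − 1 = 1.091 and g(1) = 1 − Σzᵢ/Kᵢ = -0.524, so a root lies in (0, 1).
Newton iteration, ψ₁⁰ = 0.5:
  ψ₁ = 0.500: g = 0.2288, g' = -1.147 → ψ₁ = 0.700
  ψ₁ = 0.700: g = -0.0034, g' = -1.240 → ψ₁ = 0.697
Converged at ψ₁ = 0.697.
Drum-1 compositions:
  1: x = 0.056, y = 0.197
  2: x = 0.192, y = 0.590
  3: x = 0.752, y = 0.214
Drum-2 feed = drum-1 vapor: z₂ = (0.1967, 0.5896, 0.2137).
Drum 2:
Rachford–Rice: g(ψ₂) = Σ zᵢ(Kᵢ−1)/(1+ψ₂(Kᵢ−1)) = 0.
g(0) = ΣzᵢKᵢ − 1 = 0.232 and g(1) = 1 − Σzᵢ/Kᵢ = -1.087, so a root lies in (0, 1).
Newton iteration, ψ₂⁰ = 0.5:
  ψ₂ = 0.500: g = 0.0025, g' = -0.633 → ψ₂ = 0.504
Converged at ψ₂ = 0.504.
  1: x = 0.146, y = 0.247
  2: x = 0.476, y = 0.702
  3: x = 0.378, y = 0.051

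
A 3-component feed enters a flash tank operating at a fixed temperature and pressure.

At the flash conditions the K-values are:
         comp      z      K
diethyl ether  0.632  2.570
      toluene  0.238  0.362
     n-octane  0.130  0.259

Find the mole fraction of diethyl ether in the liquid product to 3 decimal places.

x_diethyl ether = 0.302

Rachford–Rice: g(β) = Σ zᵢ(Kᵢ−1)/(1+β(Kᵢ−1)) = 0.
g(0) = ΣzᵢKᵢ − 1 = 0.744 and g(1) = 1 − Σzᵢ/Kᵢ = -0.405, so a root lies in (0, 1).
Newton iteration, β⁰ = 0.48:
  β = 0.480: g = 0.1975, g' = -0.880 → β = 0.704
  β = 0.704: g = -0.0062, g' = -0.983 → β = 0.698
Converged at β = 0.698.
Compositions from xᵢ = zᵢ/(1+β(Kᵢ−1)), yᵢ = Kᵢxᵢ:
  diethyl ether: x = 0.302, y = 0.775
  toluene: x = 0.429, y = 0.155
  n-octane: x = 0.269, y = 0.070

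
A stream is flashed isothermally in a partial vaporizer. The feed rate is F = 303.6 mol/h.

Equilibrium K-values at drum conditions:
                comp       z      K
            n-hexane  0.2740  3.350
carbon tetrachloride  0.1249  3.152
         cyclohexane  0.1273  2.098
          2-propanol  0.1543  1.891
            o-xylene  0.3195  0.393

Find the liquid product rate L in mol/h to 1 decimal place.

L = 24.4 mol/h

Newton iteration, ψ⁰ = 0.5:
  ψ = 0.5000: g = 0.33242, g' = -0.8193 → ψ = 0.9057
  ψ = 0.9057: g = 0.01237, g' = -0.8780 → ψ = 0.9198
  ψ = 0.9198: g = -0.00012, g' = -0.8950 → ψ = 0.9197
Converged at ψ = 0.9197.
Then V = ψ·F = 0.9197·303.6 = 279.2 mol/h and L = F − V = 24.4 mol/h.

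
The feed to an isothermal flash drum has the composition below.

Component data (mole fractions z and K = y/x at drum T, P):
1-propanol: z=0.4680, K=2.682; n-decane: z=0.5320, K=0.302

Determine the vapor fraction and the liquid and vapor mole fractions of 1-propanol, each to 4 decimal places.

ψ = 0.3542, x_1-propanol = 0.2933, y_1-propanol = 0.7866

Binary case is linear: z₁(K₁−1)(1+ψ(K₂−1)) + z₂(K₂−1)(1+ψ(K₁−1)) = 0
⇒ ψ = [z₁(K₁−1)+z₂(K₂−1)] / [−(K₁−1)(K₂−1)] = 0.41584/1.17404 = 0.3542
Compositions from xᵢ = zᵢ/(1+ψ(Kᵢ−1)), yᵢ = Kᵢxᵢ:
  1-propanol: x = 0.2933, y = 0.7866
  n-decane: x = 0.7067, y = 0.2134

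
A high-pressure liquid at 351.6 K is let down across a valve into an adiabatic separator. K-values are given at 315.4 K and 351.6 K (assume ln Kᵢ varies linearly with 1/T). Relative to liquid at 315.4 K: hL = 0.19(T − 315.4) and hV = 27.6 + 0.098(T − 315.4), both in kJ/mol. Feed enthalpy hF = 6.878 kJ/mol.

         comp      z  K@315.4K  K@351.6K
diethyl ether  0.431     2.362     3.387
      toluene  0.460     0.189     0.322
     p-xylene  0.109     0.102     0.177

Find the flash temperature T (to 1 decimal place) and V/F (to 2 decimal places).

T = 325.1 K, V/F = 0.19

Adiabatic flash: solve Rachford–Rice at each trial T, then check hF = ψ·hV(T) + (1−ψ)·hL(T).
  T = 315.4 K: K = (2.362, 0.189, 0.102), RR gives ψ = 0.103, H_out = 2.840 kJ/mol
  T = 351.6 K: K = (3.387, 0.322, 0.177), RR gives ψ = 0.371, H_out = 15.878 kJ/mol
  T = 333.5 K: K = (2.856, 0.250, 0.136), RR gives ψ = 0.252, H_out = 9.965 kJ/mol
  T = 324.4 K: K = (2.603, 0.218, 0.118), RR gives ψ = 0.183, H_out = 6.607 kJ/mol
  T = 328.9 K: K = (2.727, 0.234, 0.127), RR gives ψ = 0.218, H_out = 8.312 kJ/mol
  T = 326.6 K: K = (2.663, 0.226, 0.123), RR gives ψ = 0.200, H_out = 7.453 kJ/mol
Linear interpolation between T = 324.4 (H_out = 6.607) and T = 326.6 (H_out = 7.453) on hF = 6.878 gives T ≈ 325.1 K, at which ψ = 0.19.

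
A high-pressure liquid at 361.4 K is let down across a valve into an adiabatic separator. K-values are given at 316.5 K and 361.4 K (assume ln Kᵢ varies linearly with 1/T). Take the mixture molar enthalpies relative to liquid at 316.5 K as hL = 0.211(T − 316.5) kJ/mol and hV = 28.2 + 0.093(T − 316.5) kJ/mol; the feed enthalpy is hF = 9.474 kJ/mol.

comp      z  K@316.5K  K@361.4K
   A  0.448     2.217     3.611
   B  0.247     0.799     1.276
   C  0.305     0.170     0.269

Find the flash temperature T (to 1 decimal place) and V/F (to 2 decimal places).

Adiabatic flash: solve Rachford–Rice at each trial T, then check hF = ψ·hV(T) + (1−ψ)·hL(T).
  T = 316.5 K: K = (2.217, 0.799, 0.170), RR gives ψ = 0.313, H_out = 8.821 kJ/mol
  T = 361.4 K: K = (3.611, 1.276, 0.269), RR gives ψ = 0.713, H_out = 25.804 kJ/mol
  T = 338.9 K: K = (2.874, 1.025, 0.217), RR gives ψ = 0.550, H_out = 18.784 kJ/mol
  T = 327.7 K: K = (2.535, 0.909, 0.193), RR gives ψ = 0.446, H_out = 14.356 kJ/mol
  T = 322.1 K: K = (2.374, 0.853, 0.181), RR gives ψ = 0.384, H_out = 11.764 kJ/mol
  T = 319.3 K: K = (2.295, 0.826, 0.176), RR gives ψ = 0.350, H_out = 10.342 kJ/mol
  T = 317.9 K: K = (2.256, 0.812, 0.173), RR gives ψ = 0.332, H_out = 9.595 kJ/mol
Linear interpolation between T = 316.5 (H_out = 8.821) and T = 317.9 (H_out = 9.595) on hF = 9.474 gives T ≈ 317.7 K, at which ψ = 0.33.

T = 317.7 K, V/F = 0.33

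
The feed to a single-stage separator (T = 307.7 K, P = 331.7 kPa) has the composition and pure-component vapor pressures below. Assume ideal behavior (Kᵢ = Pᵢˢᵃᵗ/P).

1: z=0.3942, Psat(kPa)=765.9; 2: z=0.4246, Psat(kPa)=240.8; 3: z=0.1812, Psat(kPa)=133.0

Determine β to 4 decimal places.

β = 0.5527

Raoult's law: Kᵢ = Pᵢˢᵃᵗ/P = Pᵢˢᵃᵗ/331.7.
  K_1 = 765.9/331.7 = 2.309014, K_2 = 240.8/331.7 = 0.725957, K_3 = 133.0/331.7 = 0.400965
Rachford–Rice: g(β) = Σ zᵢ(Kᵢ−1)/(1+β(Kᵢ−1)) = 0.
Check two-phase: ΣzᵢKᵢ = 1.2911 > 1 and Σzᵢ/Kᵢ = 1.2075 > 1, so g(0) = 0.2911 > 0 and g(1) = -0.2075 < 0.
Newton iteration, β⁰ = 0.5:
  β = 0.5000: g = 0.02209, g' = -0.4221 → β = 0.5523
  β = 0.5523: g = 0.00015, g' = -0.4170 → β = 0.5527
Converged at β = 0.5527.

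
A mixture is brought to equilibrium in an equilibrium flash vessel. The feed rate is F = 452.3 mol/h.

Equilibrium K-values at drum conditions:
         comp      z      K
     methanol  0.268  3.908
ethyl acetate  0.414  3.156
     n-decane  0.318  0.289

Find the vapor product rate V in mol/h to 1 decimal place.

Material balance + equilibrium reduce to Σ zᵢ(Kᵢ−1)/(1+β(Kᵢ−1)) = 0.
Feasibility: ΣzᵢKᵢ = 2.446, Σzᵢ/Kᵢ = 1.300 — both > 1, two phases present.
Iterate (Newton) starting at β = 0.5:
  β = 0.500: g = 0.3963, g' = -1.209 → β = 0.828
Converged at β = 0.828.
Then V = β·F = 0.8276·452.3 = 374.3 mol/h and L = F − V = 78.0 mol/h.

V = 374.3 mol/h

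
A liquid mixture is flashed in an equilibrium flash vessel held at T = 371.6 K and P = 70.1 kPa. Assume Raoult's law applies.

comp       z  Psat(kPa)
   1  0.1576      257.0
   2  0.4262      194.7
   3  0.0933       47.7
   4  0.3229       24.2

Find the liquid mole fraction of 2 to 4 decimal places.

x_2 = 0.1812

Raoult's law: Kᵢ = Pᵢˢᵃᵗ/P = Pᵢˢᵃᵗ/70.1.
  K_1 = 257.0/70.1 = 3.666191, K_2 = 194.7/70.1 = 2.777461, K_3 = 47.7/70.1 = 0.680456, K_4 = 24.2/70.1 = 0.345221
Material balance + equilibrium reduce to Σ zᵢ(Kᵢ−1)/(1+ψ(Kᵢ−1)) = 0.
g(0) = ΣzᵢKᵢ − 1 = 0.9365 and g(1) = 1 − Σzᵢ/Kᵢ = -0.2689, so a root lies in (0, 1).
Newton–Raphson from ψ = 0.5:
  ψ = 0.5000: g = 0.23137, g' = -0.9028 → ψ = 0.7563
  ψ = 0.7563: g = 0.00430, g' = -0.9280 → ψ = 0.7609
Converged at ψ = 0.7609.
Compositions from xᵢ = zᵢ/(1+ψ(Kᵢ−1)), yᵢ = Kᵢxᵢ:
  1: x = 0.0520, y = 0.1908
  2: x = 0.1812, y = 0.5032
  3: x = 0.1233, y = 0.0839
  4: x = 0.6435, y = 0.2222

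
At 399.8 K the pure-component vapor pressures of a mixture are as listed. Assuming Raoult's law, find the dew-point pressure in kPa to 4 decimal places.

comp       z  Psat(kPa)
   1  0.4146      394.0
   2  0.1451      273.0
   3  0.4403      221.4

At the dew point ψ → 1, so Σzᵢ/Kᵢ = 1 with Kᵢ = Pᵢˢᵃᵗ/P ⇒ 1/P = Σzᵢ/Pᵢˢᵃᵗ.
1/P = 0.4146/394.0 + 0.1451/273.0 + 0.4403/221.4 = 0.0035725 ⇒ P = 279.9165 kPa

Pdew = 279.9165 kPa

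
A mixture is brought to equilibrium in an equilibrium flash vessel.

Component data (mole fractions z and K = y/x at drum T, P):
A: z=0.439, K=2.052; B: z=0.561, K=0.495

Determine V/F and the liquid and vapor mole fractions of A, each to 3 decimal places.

Material balance + equilibrium reduce to Σ zᵢ(Kᵢ−1)/(1+V/F(Kᵢ−1)) = 0.
Feasibility: ΣzᵢKᵢ = 1.179, Σzᵢ/Kᵢ = 1.347 — both > 1, two phases present.
Binary case is linear: z₁(K₁−1)(1+V/F(K₂−1)) + z₂(K₂−1)(1+V/F(K₁−1)) = 0
⇒ V/F = [z₁(K₁−1)+z₂(K₂−1)] / [−(K₁−1)(K₂−1)] = 0.1785/0.5313 = 0.336
Compositions from xᵢ = zᵢ/(1+V/F(Kᵢ−1)), yᵢ = Kᵢxᵢ:
  A: x = 0.324, y = 0.666
  B: x = 0.676, y = 0.334

V/F = 0.336, x_A = 0.324, y_A = 0.666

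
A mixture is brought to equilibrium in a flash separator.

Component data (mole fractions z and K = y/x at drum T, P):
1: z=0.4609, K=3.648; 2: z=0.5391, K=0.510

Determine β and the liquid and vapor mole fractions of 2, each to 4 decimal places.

Binary case is linear: z₁(K₁−1)(1+β(K₂−1)) + z₂(K₂−1)(1+β(K₁−1)) = 0
⇒ β = [z₁(K₁−1)+z₂(K₂−1)] / [−(K₁−1)(K₂−1)] = 0.95630/1.29752 = 0.7370
Compositions from xᵢ = zᵢ/(1+β(Kᵢ−1)), yᵢ = Kᵢxᵢ:
  1: x = 0.1562, y = 0.5696
  2: x = 0.8438, y = 0.4304

β = 0.7370, x_2 = 0.8438, y_2 = 0.4304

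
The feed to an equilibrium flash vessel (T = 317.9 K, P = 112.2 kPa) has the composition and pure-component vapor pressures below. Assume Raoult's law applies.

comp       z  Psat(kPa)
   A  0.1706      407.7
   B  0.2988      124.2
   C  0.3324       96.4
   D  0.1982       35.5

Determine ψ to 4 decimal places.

ψ = 0.4290

Raoult's law: Kᵢ = Pᵢˢᵃᵗ/P = Pᵢˢᵃᵗ/112.2.
  K_A = 407.7/112.2 = 3.633690, K_B = 124.2/112.2 = 1.106952, K_C = 96.4/112.2 = 0.859180, K_D = 35.5/112.2 = 0.316399
Let ψ = V/F and solve Σ zᵢ(Kᵢ−1)/(1+ψ(Kᵢ−1)) = 0.
Feasibility: ΣzᵢKᵢ = 1.2990, Σzᵢ/Kᵢ = 1.3302 — both > 1, two phases present.
Iterate (Newton) starting at ψ = 0.63:
  ψ = 0.6300: g = -0.09044, g' = -0.4640 → ψ = 0.4351
  ψ = 0.4351: g = -0.00279, g' = -0.4552 → ψ = 0.4289
  ψ = 0.4289: g = 0.00001, g' = -0.4569 → ψ = 0.4290
Converged at ψ = 0.4290.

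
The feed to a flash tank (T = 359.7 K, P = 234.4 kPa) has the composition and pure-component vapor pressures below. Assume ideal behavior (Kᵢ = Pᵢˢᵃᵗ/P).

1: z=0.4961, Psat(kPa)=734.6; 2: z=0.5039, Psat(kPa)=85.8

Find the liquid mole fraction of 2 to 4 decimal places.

x_2 = 0.7710

Raoult's law: Kᵢ = Pᵢˢᵃᵗ/P = Pᵢˢᵃᵗ/234.4.
  K_1 = 734.6/234.4 = 3.133959, K_2 = 85.8/234.4 = 0.366041
Material balance + equilibrium reduce to Σ zᵢ(Kᵢ−1)/(1+β(Kᵢ−1)) = 0.
Feasibility: ΣzᵢKᵢ = 1.7392, Σzᵢ/Kᵢ = 1.5349 — both > 1, two phases present.
Binary case is linear: z₁(K₁−1)(1+β(K₂−1)) + z₂(K₂−1)(1+β(K₁−1)) = 0
⇒ β = [z₁(K₁−1)+z₂(K₂−1)] / [−(K₁−1)(K₂−1)] = 0.73921/1.35284 = 0.5464
Compositions from xᵢ = zᵢ/(1+β(Kᵢ−1)), yᵢ = Kᵢxᵢ:
  1: x = 0.2290, y = 0.7178
  2: x = 0.7710, y = 0.2822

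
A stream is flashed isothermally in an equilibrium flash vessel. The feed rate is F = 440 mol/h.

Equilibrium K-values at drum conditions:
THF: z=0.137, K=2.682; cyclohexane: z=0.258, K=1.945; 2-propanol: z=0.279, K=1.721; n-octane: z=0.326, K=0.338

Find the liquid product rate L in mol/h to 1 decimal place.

Let ψ = V/F and solve Σ zᵢ(Kᵢ−1)/(1+ψ(Kᵢ−1)) = 0.
Check two-phase: ΣzᵢKᵢ = 1.460 > 1 and Σzᵢ/Kᵢ = 1.310 > 1, so g(0) = 0.460 > 0 and g(1) = -0.310 < 0.
Newton iteration, ψ⁰ = 0.5:
  ψ = 0.500: g = 0.1160, g' = -0.618 → ψ = 0.688
  ψ = 0.688: g = -0.0070, g' = -0.714 → ψ = 0.678
Converged at ψ = 0.678.
Then V = ψ·F = 0.6777·440 = 298.2 mol/h and L = F − V = 141.8 mol/h.

L = 141.8 mol/h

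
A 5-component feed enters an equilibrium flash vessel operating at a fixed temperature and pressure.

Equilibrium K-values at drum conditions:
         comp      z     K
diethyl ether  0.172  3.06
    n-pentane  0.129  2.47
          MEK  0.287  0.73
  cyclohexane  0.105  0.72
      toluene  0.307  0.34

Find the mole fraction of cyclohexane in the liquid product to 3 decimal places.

x_cyclohexane = 0.114

Material balance + equilibrium reduce to Σ zᵢ(Kᵢ−1)/(1+V/F(Kᵢ−1)) = 0.
Feasibility: ΣzᵢKᵢ = 1.234, Σzᵢ/Kᵢ = 1.550 — both > 1, two phases present.
Iterate (Newton) starting at V/F = 0.36:
  V/F = 0.360: g = -0.0568, g' = -0.626 → V/F = 0.269
  V/F = 0.269: g = 0.0021, g' = -0.677 → V/F = 0.272
Converged at V/F = 0.272.
Compositions from xᵢ = zᵢ/(1+V/F(Kᵢ−1)), yᵢ = Kᵢxᵢ:
  diethyl ether: x = 0.110, y = 0.337
  n-pentane: x = 0.092, y = 0.228
  MEK: x = 0.310, y = 0.226
  cyclohexane: x = 0.114, y = 0.082
  toluene: x = 0.374, y = 0.127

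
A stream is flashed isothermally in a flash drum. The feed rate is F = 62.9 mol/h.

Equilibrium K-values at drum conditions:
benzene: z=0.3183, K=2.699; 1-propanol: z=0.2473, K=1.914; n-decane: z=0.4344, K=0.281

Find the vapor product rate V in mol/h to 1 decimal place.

V = 28.7 mol/h

Newton iteration, V/F⁰ = 0.5:
  V/F = 0.5000: g = -0.04011, g' = -0.9133 → V/F = 0.4561
  V/F = 0.4561: g = -0.00051, g' = -0.8918 → V/F = 0.4555
Converged at V/F = 0.4555.
Then V = V/F·F = 0.4555·62.9 = 28.7 mol/h and L = F − V = 34.2 mol/h.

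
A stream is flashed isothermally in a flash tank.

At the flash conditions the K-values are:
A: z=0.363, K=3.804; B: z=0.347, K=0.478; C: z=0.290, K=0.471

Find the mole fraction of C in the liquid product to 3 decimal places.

Iterate (Newton) starting at V/F = 0.5:
  V/F = 0.500: g = -0.0299, g' = -0.818 → V/F = 0.463
  V/F = 0.463: g = 0.0005, g' = -0.847 → V/F = 0.464
Converged at V/F = 0.464.
Compositions from xᵢ = zᵢ/(1+V/F(Kᵢ−1)), yᵢ = Kᵢxᵢ:
  A: x = 0.158, y = 0.600
  B: x = 0.458, y = 0.219
  C: x = 0.384, y = 0.181

x_C = 0.384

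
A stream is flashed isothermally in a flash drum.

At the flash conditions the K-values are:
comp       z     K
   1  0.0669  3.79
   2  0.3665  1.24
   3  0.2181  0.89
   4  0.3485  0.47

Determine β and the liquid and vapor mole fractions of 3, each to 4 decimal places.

β = 0.1289, x_3 = 0.2212, y_3 = 0.1969

Rachford–Rice: g(β) = Σ zᵢ(Kᵢ−1)/(1+β(Kᵢ−1)) = 0.
Check two-phase: ΣzᵢKᵢ = 1.0659 > 1 and Σzᵢ/Kᵢ = 1.2998 > 1, so g(0) = 0.0659 > 0 and g(1) = -0.2998 < 0.
Iterate (Newton) starting at β = 0.64:
  β = 0.6400: g = -0.16207, g' = -0.3102 → β = 0.1176
  β = 0.1176: g = 0.00482, g' = -0.4293 → β = 0.1288
  β = 0.1288: g = 0.00007, g' = -0.4172 → β = 0.1289
Converged at β = 0.1289.
Compositions from xᵢ = zᵢ/(1+β(Kᵢ−1)), yᵢ = Kᵢxᵢ:
  1: x = 0.0492, y = 0.1865
  2: x = 0.3555, y = 0.4408
  3: x = 0.2212, y = 0.1969
  4: x = 0.3741, y = 0.1758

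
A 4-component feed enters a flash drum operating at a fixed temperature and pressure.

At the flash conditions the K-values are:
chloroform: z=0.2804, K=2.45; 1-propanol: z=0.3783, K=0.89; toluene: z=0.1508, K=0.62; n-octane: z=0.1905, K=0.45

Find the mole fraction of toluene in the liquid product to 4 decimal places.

Material balance + equilibrium reduce to Σ zᵢ(Kᵢ−1)/(1+β(Kᵢ−1)) = 0.
g(0) = ΣzᵢKᵢ − 1 = 0.2029 and g(1) = 1 − Σzᵢ/Kᵢ = -0.2061, so a root lies in (0, 1).
Newton–Raphson from β = 0.61:
  β = 0.6100: g = -0.06113, g' = -0.3387 → β = 0.4295
  β = 0.4295: g = 0.00120, g' = -0.3588 → β = 0.4329
Converged at β = 0.4329.
Compositions from xᵢ = zᵢ/(1+β(Kᵢ−1)), yᵢ = Kᵢxᵢ:
  chloroform: x = 0.1723, y = 0.4221
  1-propanol: x = 0.3972, y = 0.3535
  toluene: x = 0.1805, y = 0.1119
  n-octane: x = 0.2500, y = 0.1125

x_toluene = 0.1805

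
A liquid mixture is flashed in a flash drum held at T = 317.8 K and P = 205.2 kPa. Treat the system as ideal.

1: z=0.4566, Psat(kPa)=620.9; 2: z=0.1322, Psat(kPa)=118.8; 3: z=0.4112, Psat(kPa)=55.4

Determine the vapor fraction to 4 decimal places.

ψ = 0.4193

Raoult's law: Kᵢ = Pᵢˢᵃᵗ/P = Pᵢˢᵃᵗ/205.2.
  K_1 = 620.9/205.2 = 3.025828, K_2 = 118.8/205.2 = 0.578947, K_3 = 55.4/205.2 = 0.269981
Material balance + equilibrium reduce to Σ zᵢ(Kᵢ−1)/(1+ψ(Kᵢ−1)) = 0.
g(0) = ΣzᵢKᵢ − 1 = 0.5691 and g(1) = 1 − Σzᵢ/Kᵢ = -0.9023, so a root lies in (0, 1).
Newton–Raphson from ψ = 0.42:
  ψ = 0.4200: g = -0.00078, g' = -1.0374 → ψ = 0.4193
Converged at ψ = 0.4193.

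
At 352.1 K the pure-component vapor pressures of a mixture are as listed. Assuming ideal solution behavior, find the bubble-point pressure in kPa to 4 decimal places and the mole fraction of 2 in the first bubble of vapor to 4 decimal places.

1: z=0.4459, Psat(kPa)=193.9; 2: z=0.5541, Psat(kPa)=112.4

At the bubble point ψ → 0, so ΣzᵢKᵢ = 1 with Kᵢ = Pᵢˢᵃᵗ/P ⇒ P = ΣzᵢPᵢˢᵃᵗ.
P = 0.4459·193.9 + 0.5541·112.4 = 148.7409 kPa
yᵢ = zᵢPᵢˢᵃᵗ/P ⇒ y_2 = 0.5541·112.4/148.7409 = 0.4187

Pbub = 148.7409 kPa, y_2 = 0.4187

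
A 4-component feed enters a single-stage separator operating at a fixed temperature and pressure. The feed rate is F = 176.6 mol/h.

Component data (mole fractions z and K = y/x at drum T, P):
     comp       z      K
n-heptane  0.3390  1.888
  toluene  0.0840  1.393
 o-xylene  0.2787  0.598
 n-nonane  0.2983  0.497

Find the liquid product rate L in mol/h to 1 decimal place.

L = 142.5 mol/h

Material balance + equilibrium reduce to Σ zᵢ(Kᵢ−1)/(1+ψ(Kᵢ−1)) = 0.
Feasibility: ΣzᵢKᵢ = 1.0720, Σzᵢ/Kᵢ = 1.3061 — both > 1, two phases present.
Iterate (Newton) starting at ψ = 0.5:
  ψ = 0.5000: g = -0.10462, g' = -0.3425 → ψ = 0.1946
  ψ = 0.1946: g = -0.00051, g' = -0.3513 → ψ = 0.1931
Converged at ψ = 0.1931.
Then V = ψ·F = 0.1931·176.6 = 34.1 mol/h and L = F − V = 142.5 mol/h.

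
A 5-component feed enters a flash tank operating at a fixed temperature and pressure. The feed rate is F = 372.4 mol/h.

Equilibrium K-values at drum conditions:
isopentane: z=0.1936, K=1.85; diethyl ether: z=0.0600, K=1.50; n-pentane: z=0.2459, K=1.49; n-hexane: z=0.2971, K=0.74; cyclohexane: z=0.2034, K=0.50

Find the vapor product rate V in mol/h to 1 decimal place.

V = 205.1 mol/h

Rachford–Rice: g(ψ) = Σ zᵢ(Kᵢ−1)/(1+ψ(Kᵢ−1)) = 0.
Check two-phase: ΣzᵢKᵢ = 1.1361 > 1 and Σzᵢ/Kᵢ = 1.1180 > 1, so g(0) = 0.1361 > 0 and g(1) = -0.1180 < 0.
Iterate (Newton) starting at ψ = 0.5:
  ψ = 0.5000: g = 0.01187, g' = -0.2335 → ψ = 0.5508
  ψ = 0.5508: g = -0.00003, g' = -0.2349 → ψ = 0.5507
Converged at ψ = 0.5507.
Then V = ψ·F = 0.5507·372.4 = 205.1 mol/h and L = F − V = 167.3 mol/h.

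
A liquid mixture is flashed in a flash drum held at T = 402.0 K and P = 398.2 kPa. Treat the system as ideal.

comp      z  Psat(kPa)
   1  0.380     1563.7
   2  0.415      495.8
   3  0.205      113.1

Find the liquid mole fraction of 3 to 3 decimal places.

Raoult's law: Kᵢ = Pᵢˢᵃᵗ/P = Pᵢˢᵃᵗ/398.2.
  K_1 = 1563.7/398.2 = 3.92692, K_2 = 495.8/398.2 = 1.24510, K_3 = 113.1/398.2 = 0.28403
Newton iteration, ψ⁰ = 0.58:
  ψ = 0.580: g = 0.2503, g' = -0.774 → ψ = 0.904
  ψ = 0.904: g = -0.0272, g' = -1.105 → ψ = 0.879
  ψ = 0.879: g = -0.0009, g' = -1.036 → ψ = 0.878
Converged at ψ = 0.878.
Compositions from xᵢ = zᵢ/(1+ψ(Kᵢ−1)), yᵢ = Kᵢxᵢ:
  1: x = 0.106, y = 0.418
  2: x = 0.342, y = 0.425
  3: x = 0.552, y = 0.157

x_3 = 0.552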